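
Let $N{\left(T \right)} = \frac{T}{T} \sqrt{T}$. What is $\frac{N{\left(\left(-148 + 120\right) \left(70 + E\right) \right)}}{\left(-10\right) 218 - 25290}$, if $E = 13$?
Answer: $- \frac{i \sqrt{581}}{13735} \approx - 0.0017549 i$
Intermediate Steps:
$N{\left(T \right)} = \sqrt{T}$ ($N{\left(T \right)} = 1 \sqrt{T} = \sqrt{T}$)
$\frac{N{\left(\left(-148 + 120\right) \left(70 + E\right) \right)}}{\left(-10\right) 218 - 25290} = \frac{\sqrt{\left(-148 + 120\right) \left(70 + 13\right)}}{\left(-10\right) 218 - 25290} = \frac{\sqrt{\left(-28\right) 83}}{-2180 - 25290} = \frac{\sqrt{-2324}}{-27470} = 2 i \sqrt{581} \left(- \frac{1}{27470}\right) = - \frac{i \sqrt{581}}{13735}$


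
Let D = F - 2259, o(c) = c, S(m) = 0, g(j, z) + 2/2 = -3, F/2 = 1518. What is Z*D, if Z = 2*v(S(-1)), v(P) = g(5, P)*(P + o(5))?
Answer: -31080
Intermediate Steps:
F = 3036 (F = 2*1518 = 3036)
g(j, z) = -4 (g(j, z) = -1 - 3 = -4)
v(P) = -20 - 4*P (v(P) = -4*(P + 5) = -4*(5 + P) = -20 - 4*P)
D = 777 (D = 3036 - 2259 = 777)
Z = -40 (Z = 2*(-20 - 4*0) = 2*(-20 + 0) = 2*(-20) = -40)
Z*D = -40*777 = -31080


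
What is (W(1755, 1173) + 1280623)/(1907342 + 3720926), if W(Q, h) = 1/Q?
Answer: 1123746683/4938805170 ≈ 0.22753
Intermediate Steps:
(W(1755, 1173) + 1280623)/(1907342 + 3720926) = (1/1755 + 1280623)/(1907342 + 3720926) = (1/1755 + 1280623)/5628268 = (2247493366/1755)*(1/5628268) = 1123746683/4938805170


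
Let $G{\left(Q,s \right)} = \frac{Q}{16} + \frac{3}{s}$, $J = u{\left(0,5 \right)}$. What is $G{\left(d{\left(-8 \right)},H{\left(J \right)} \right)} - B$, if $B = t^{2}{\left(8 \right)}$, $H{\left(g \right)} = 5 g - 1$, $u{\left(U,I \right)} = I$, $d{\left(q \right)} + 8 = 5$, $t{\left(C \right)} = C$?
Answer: $- \frac{1025}{16} \approx -64.063$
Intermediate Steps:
$d{\left(q \right)} = -3$ ($d{\left(q \right)} = -8 + 5 = -3$)
$J = 5$
$H{\left(g \right)} = -1 + 5 g$
$G{\left(Q,s \right)} = \frac{3}{s} + \frac{Q}{16}$ ($G{\left(Q,s \right)} = Q \frac{1}{16} + \frac{3}{s} = \frac{Q}{16} + \frac{3}{s} = \frac{3}{s} + \frac{Q}{16}$)
$B = 64$ ($B = 8^{2} = 64$)
$G{\left(d{\left(-8 \right)},H{\left(J \right)} \right)} - B = \left(\frac{3}{-1 + 5 \cdot 5} + \frac{1}{16} \left(-3\right)\right) - 64 = \left(\frac{3}{-1 + 25} - \frac{3}{16}\right) - 64 = \left(\frac{3}{24} - \frac{3}{16}\right) - 64 = \left(3 \cdot \frac{1}{24} - \frac{3}{16}\right) - 64 = \left(\frac{1}{8} - \frac{3}{16}\right) - 64 = - \frac{1}{16} - 64 = - \frac{1025}{16}$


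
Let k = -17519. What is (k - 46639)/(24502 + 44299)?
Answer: -64158/68801 ≈ -0.93252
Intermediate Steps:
(k - 46639)/(24502 + 44299) = (-17519 - 46639)/(24502 + 44299) = -64158/68801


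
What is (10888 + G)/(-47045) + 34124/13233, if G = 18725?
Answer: 1213494751/622546485 ≈ 1.9492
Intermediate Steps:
(10888 + G)/(-47045) + 34124/13233 = (10888 + 18725)/(-47045) + 34124/13233 = 29613*(-1/47045) + 34124*(1/13233) = -29613/47045 + 34124/13233 = 1213494751/622546485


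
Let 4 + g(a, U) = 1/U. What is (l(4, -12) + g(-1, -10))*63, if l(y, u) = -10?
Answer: -8883/10 ≈ -888.30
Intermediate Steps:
g(a, U) = -4 + 1/U
(l(4, -12) + g(-1, -10))*63 = (-10 + (-4 + 1/(-10)))*63 = (-10 + (-4 - 1/10))*63 = (-10 - 41/10)*63 = -141/10*63 = -8883/10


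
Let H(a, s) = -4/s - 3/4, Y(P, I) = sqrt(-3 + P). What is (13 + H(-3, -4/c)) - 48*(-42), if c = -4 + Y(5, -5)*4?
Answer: 8097/4 + 4*sqrt(2) ≈ 2029.9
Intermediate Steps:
c = -4 + 4*sqrt(2) (c = -4 + sqrt(-3 + 5)*4 = -4 + sqrt(2)*4 = -4 + 4*sqrt(2) ≈ 1.6569)
H(a, s) = -3/4 - 4/s (H(a, s) = -4/s - 3*1/4 = -4/s - 3/4 = -3/4 - 4/s)
(13 + H(-3, -4/c)) - 48*(-42) = (13 + (-3/4 - (4 - 4*sqrt(2)))) - 48*(-42) = (13 + (-3/4 - 4*(1 - sqrt(2)))) + 2016 = (13 + (-3/4 + (-4 + 4*sqrt(2)))) + 2016 = (13 + (-19/4 + 4*sqrt(2))) + 2016 = (33/4 + 4*sqrt(2)) + 2016 = 8097/4 + 4*sqrt(2)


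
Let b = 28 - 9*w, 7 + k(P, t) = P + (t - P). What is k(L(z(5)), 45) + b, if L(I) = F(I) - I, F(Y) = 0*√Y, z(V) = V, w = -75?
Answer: 741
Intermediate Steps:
F(Y) = 0
L(I) = -I (L(I) = 0 - I = -I)
k(P, t) = -7 + t (k(P, t) = -7 + (P + (t - P)) = -7 + t)
b = 703 (b = 28 - 9*(-75) = 28 + 675 = 703)
k(L(z(5)), 45) + b = (-7 + 45) + 703 = 38 + 703 = 741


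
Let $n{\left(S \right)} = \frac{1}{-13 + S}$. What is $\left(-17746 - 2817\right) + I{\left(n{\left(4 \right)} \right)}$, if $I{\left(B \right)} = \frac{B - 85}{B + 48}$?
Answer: $- \frac{8863419}{431} \approx -20565.0$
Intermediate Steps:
$I{\left(B \right)} = \frac{-85 + B}{48 + B}$
$\left(-17746 - 2817\right) + I{\left(n{\left(4 \right)} \right)} = \left(-17746 - 2817\right) + \frac{-85 + \frac{1}{-13 + 4}}{48 + \frac{1}{-13 + 4}} = -20563 + \frac{-85 + \frac{1}{-9}}{48 + \frac{1}{-9}} = -20563 + \frac{-85 - \frac{1}{9}}{48 - \frac{1}{9}} = -20563 + \frac{1}{\frac{431}{9}} \left(- \frac{766}{9}\right) = -20563 + \frac{9}{431} \left(- \frac{766}{9}\right) = -20563 - \frac{766}{431} = - \frac{8863419}{431}$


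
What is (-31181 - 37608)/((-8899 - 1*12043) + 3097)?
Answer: 68789/17845 ≈ 3.8548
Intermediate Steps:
(-31181 - 37608)/((-8899 - 1*12043) + 3097) = -68789/((-8899 - 12043) + 3097) = -68789/(-20942 + 3097) = -68789/(-17845) = -68789*(-1/17845) = 68789/17845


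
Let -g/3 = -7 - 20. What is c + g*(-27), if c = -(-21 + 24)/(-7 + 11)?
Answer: -8751/4 ≈ -2187.8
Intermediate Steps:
g = 81 (g = -3*(-7 - 20) = -3*(-27) = 81)
c = -3/4 ≈ -0.75000
c + g*(-27) = -3/4 + 81*(-27) = -3/4 - 2187 = -8751/4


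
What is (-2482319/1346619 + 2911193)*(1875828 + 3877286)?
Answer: 22553733320070396872/1346619 ≈ 1.6748e+13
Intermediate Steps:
(-2482319/1346619 + 2911193)*(1875828 + 3877286) = (-2482319*1/1346619 + 2911193)*5753114 = (-2482319/1346619 + 2911193)*5753114 = (3920265324148/1346619)*5753114 = 22553733320070396872/1346619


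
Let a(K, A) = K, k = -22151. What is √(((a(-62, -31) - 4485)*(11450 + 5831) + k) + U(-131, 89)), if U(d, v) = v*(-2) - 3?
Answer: I*√78599039 ≈ 8865.6*I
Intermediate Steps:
U(d, v) = -3 - 2*v (U(d, v) = -2*v - 3 = -3 - 2*v)
√(((a(-62, -31) - 4485)*(11450 + 5831) + k) + U(-131, 89)) = √(((-62 - 4485)*(11450 + 5831) - 22151) + (-3 - 2*89)) = √((-4547*17281 - 22151) + (-3 - 178)) = √((-78576707 - 22151) - 181) = √(-78598858 - 181) = √(-78599039) = I*√78599039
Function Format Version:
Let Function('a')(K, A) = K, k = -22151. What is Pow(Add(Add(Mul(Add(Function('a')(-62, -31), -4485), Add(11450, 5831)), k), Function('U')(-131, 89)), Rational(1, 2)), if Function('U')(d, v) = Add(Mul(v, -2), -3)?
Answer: Mul(I, Pow(78599039, Rational(1, 2))) ≈ Mul(8865.6, I)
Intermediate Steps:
Function('U')(d, v) = Add(-3, Mul(-2, v)) (Function('U')(d, v) = Add(Mul(-2, v), -3) = Add(-3, Mul(-2, v)))
Pow(Add(Add(Mul(Add(Function('a')(-62, -31), -4485), Add(11450, 5831)), k), Function('U')(-131, 89)), Rational(1, 2)) = Pow(Add(Add(Mul(Add(-62, -4485), Add(11450, 5831)), -22151), Add(-3, Mul(-2, 89))), Rational(1, 2)) = Pow(Add(Add(Mul(-4547, 17281), -22151), Add(-3, -178)), Rational(1, 2)) = Pow(Add(Add(-78576707, -22151), -181), Rational(1, 2)) = Pow(Add(-78598858, -181), Rational(1, 2)) = Pow(-78599039, Rational(1, 2)) = Mul(I, Pow(78599039, Rational(1, 2)))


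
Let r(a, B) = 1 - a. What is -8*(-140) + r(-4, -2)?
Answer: 1125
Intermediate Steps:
-8*(-140) + r(-4, -2) = -8*(-140) + (1 - 1*(-4)) = 1120 + (1 + 4) = 1120 + 5 = 1125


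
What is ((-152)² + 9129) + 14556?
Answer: 46789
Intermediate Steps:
((-152)² + 9129) + 14556 = (23104 + 9129) + 14556 = 32233 + 14556 = 46789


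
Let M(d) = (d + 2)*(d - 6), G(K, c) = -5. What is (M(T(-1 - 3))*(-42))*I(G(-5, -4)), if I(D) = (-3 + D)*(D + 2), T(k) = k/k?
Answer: 15120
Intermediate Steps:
T(k) = 1
M(d) = (-6 + d)*(2 + d) (M(d) = (2 + d)*(-6 + d) = (-6 + d)*(2 + d))
I(D) = (-3 + D)*(2 + D)
(M(T(-1 - 3))*(-42))*I(G(-5, -4)) = ((-12 + 1² - 4*1)*(-42))*(-6 + (-5)² - 1*(-5)) = ((-12 + 1 - 4)*(-42))*(-6 + 25 + 5) = -15*(-42)*24 = 630*24 = 15120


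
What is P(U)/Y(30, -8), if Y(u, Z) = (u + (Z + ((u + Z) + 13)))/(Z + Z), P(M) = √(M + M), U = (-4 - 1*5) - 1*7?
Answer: -64*I*√2/57 ≈ -1.5879*I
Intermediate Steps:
U = -16 (U = (-4 - 5) - 7 = -9 - 7 = -16)
P(M) = √2*√M (P(M) = √(2*M) = √2*√M)
Y(u, Z) = (13 + 2*Z + 2*u)/(2*Z) (Y(u, Z) = (u + (Z + ((Z + u) + 13)))/((2*Z)) = (u + (Z + (13 + Z + u)))*(1/(2*Z)) = (u + (13 + u + 2*Z))*(1/(2*Z)) = (13 + 2*Z + 2*u)*(1/(2*Z)) = (13 + 2*Z + 2*u)/(2*Z))
P(U)/Y(30, -8) = (√2*√(-16))/(((13/2 - 8 + 30)/(-8))) = (√2*(4*I))/((-⅛*57/2)) = (4*I*√2)/(-57/16) = (4*I*√2)*(-16/57) = -64*I*√2/57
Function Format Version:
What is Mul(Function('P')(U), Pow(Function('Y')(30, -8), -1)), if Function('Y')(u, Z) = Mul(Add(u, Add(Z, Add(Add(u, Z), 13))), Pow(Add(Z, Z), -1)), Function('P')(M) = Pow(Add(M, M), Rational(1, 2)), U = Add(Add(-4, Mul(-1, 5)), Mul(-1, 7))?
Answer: Mul(Rational(-64, 57), I, Pow(2, Rational(1, 2))) ≈ Mul(-1.5879, I)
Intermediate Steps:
U = -16 (U = Add(Add(-4, -5), -7) = Add(-9, -7) = -16)
Function('P')(M) = Mul(Pow(2, Rational(1, 2)), Pow(M, Rational(1, 2))) (Function('P')(M) = Pow(Mul(2, M), Rational(1, 2)) = Mul(Pow(2, Rational(1, 2)), Pow(M, Rational(1, 2))))
Function('Y')(u, Z) = Mul(Rational(1, 2), Pow(Z, -1), Add(13, Mul(2, Z), Mul(2, u))) (Function('Y')(u, Z) = Mul(Add(u, Add(Z, Add(Add(Z, u), 13))), Pow(Mul(2, Z), -1)) = Mul(Add(u, Add(Z, Add(13, Z, u))), Mul(Rational(1, 2), Pow(Z, -1))) = Mul(Add(u, Add(13, u, Mul(2, Z))), Mul(Rational(1, 2), Pow(Z, -1))) = Mul(Add(13, Mul(2, Z), Mul(2, u)), Mul(Rational(1, 2), Pow(Z, -1))) = Mul(Rational(1, 2), Pow(Z, -1), Add(13, Mul(2, Z), Mul(2, u))))
Mul(Function('P')(U), Pow(Function('Y')(30, -8), -1)) = Mul(Mul(Pow(2, Rational(1, 2)), Pow(-16, Rational(1, 2))), Pow(Mul(Pow(-8, -1), Add(Rational(13, 2), -8, 30)), -1)) = Mul(Mul(Pow(2, Rational(1, 2)), Mul(4, I)), Pow(Mul(Rational(-1, 8), Rational(57, 2)), -1)) = Mul(Mul(4, I, Pow(2, Rational(1, 2))), Pow(Rational(-57, 16), -1)) = Mul(Mul(4, I, Pow(2, Rational(1, 2))), Rational(-16, 57)) = Mul(Rational(-64, 57), I, Pow(2, Rational(1, 2)))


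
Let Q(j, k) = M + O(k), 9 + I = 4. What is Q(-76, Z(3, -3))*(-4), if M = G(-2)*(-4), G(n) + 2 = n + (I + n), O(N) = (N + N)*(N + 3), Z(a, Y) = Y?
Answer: -176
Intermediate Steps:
I = -5 (I = -9 + 4 = -5)
O(N) = 2*N*(3 + N) (O(N) = (2*N)*(3 + N) = 2*N*(3 + N))
G(n) = -7 + 2*n (G(n) = -2 + (n + (-5 + n)) = -2 + (-5 + 2*n) = -7 + 2*n)
M = 44 (M = (-7 + 2*(-2))*(-4) = (-7 - 4)*(-4) = -11*(-4) = 44)
Q(j, k) = 44 + 2*k*(3 + k)
Q(-76, Z(3, -3))*(-4) = (44 + 2*(-3)*(3 - 3))*(-4) = (44 + 2*(-3)*0)*(-4) = (44 + 0)*(-4) = 44*(-4) = -176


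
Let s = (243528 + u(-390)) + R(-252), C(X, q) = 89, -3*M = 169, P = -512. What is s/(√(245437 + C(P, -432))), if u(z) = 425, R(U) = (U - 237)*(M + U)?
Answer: 65788*√245526/40921 ≈ 796.62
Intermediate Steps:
M = -169/3 (M = -⅓*169 = -169/3 ≈ -56.333)
R(U) = (-237 + U)*(-169/3 + U) (R(U) = (U - 237)*(-169/3 + U) = (-237 + U)*(-169/3 + U))
s = 394728 (s = (243528 + 425) + (13351 + (-252)² - 880/3*(-252)) = 243953 + (13351 + 63504 + 73920) = 243953 + 150775 = 394728)
s/(√(245437 + C(P, -432))) = 394728/(√(245437 + 89)) = 394728/(√245526) = 394728*(√245526/245526) = 65788*√245526/40921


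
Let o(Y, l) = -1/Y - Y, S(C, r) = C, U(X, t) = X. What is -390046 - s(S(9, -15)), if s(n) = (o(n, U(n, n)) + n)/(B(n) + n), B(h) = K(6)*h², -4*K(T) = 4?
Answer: -252749809/648 ≈ -3.9005e+5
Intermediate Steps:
K(T) = -1 (K(T) = -¼*4 = -1)
B(h) = -h²
o(Y, l) = -Y - 1/Y
s(n) = -1/(n*(n - n²)) (s(n) = ((-n - 1/n) + n)/(-n² + n) = (-1/n)/(n - n²) = -1/(n*(n - n²)))
-390046 - s(S(9, -15)) = -390046 - 1/(9²*(-1 + 9)) = -390046 - 1/(81*8) = -390046 - 1*1/648 = -390046 - 1/648 = -252749809/648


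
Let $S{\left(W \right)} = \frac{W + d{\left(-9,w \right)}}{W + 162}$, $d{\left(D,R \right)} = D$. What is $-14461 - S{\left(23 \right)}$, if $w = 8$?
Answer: $- \frac{2675299}{185} \approx -14461.0$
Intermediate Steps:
$S{\left(W \right)} = \frac{-9 + W}{162 + W}$ ($S{\left(W \right)} = \frac{W - 9}{W + 162} = \frac{-9 + W}{162 + W}$)
$-14461 - S{\left(23 \right)} = -14461 - \frac{-9 + 23}{162 + 23} = -14461 - \frac{1}{185} \cdot 14 = -14461 - \frac{14}{185} = - \frac{2675299}{185}$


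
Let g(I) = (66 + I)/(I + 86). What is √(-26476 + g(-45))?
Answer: I*√44505295/41 ≈ 162.71*I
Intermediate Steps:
g(I) = (66 + I)/(86 + I)
√(-26476 + g(-45)) = √(-26476 + (66 - 45)/(86 - 45)) = √(-26476 + 21/41) = √(-1085495/41) = I*√44505295/41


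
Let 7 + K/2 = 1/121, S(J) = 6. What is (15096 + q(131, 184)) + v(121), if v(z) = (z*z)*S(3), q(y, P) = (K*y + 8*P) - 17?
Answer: 12410385/121 ≈ 1.0257e+5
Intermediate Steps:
K = -1692/121 (K = -14 + 2/121 = -1692/121 ≈ -13.983)
q(y, P) = -17 + 8*P - 1692*y/121 (q(y, P) = (-1692*y/121 + 8*P) - 17 = (8*P - 1692*y/121) - 17 = -17 + 8*P - 1692*y/121)
v(z) = 6*z**2 (v(z) = (z*z)*6 = z**2*6 = 6*z**2)
(15096 + q(131, 184)) + v(121) = (15096 + (-17 + 8*184 - 1692/121*131)) + 6*121**2 = (15096 + (-17 + 1472 - 221652/121)) + 6*14641 = (15096 - 45597/121) + 87846 = 1781019/121 + 87846 = 12410385/121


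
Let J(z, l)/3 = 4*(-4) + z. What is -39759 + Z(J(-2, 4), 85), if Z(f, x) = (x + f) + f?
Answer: -39782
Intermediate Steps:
J(z, l) = -48 + 3*z (J(z, l) = 3*(4*(-4) + z) = 3*(-16 + z) = -48 + 3*z)
Z(f, x) = x + 2*f (Z(f, x) = (f + x) + f = x + 2*f)
-39759 + Z(J(-2, 4), 85) = -39759 + (85 + 2*(-48 + 3*(-2))) = -39759 + (85 + 2*(-48 - 6)) = -39759 + (85 + 2*(-54)) = -39759 + (85 - 108) = -39759 - 23 = -39782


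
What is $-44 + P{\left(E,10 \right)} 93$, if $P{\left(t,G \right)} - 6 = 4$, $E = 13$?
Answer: $886$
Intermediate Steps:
$P{\left(t,G \right)} = 10$ ($P{\left(t,G \right)} = 6 + 4 = 10$)
$-44 + P{\left(E,10 \right)} 93 = -44 + 10 \cdot 93 = -44 + 930 = 886$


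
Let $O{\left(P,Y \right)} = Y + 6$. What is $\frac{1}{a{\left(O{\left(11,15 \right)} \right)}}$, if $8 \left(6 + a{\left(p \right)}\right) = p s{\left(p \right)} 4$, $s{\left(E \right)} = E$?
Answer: $\frac{2}{429} \approx 0.004662$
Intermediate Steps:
$O{\left(P,Y \right)} = 6 + Y$
$a{\left(p \right)} = -6 + \frac{p^{2}}{2}$ ($a{\left(p \right)} = -6 + \frac{p p 4}{8} = -6 + \frac{p^{2} \cdot 4}{8} = -6 + \frac{4 p^{2}}{8} = -6 + \frac{p^{2}}{2}$)
$\frac{1}{a{\left(O{\left(11,15 \right)} \right)}} = \frac{1}{-6 + \frac{\left(6 + 15\right)^{2}}{2}} = \frac{1}{-6 + \frac{21^{2}}{2}} = \frac{1}{-6 + \frac{1}{2} \cdot 441} = \frac{1}{-6 + \frac{441}{2}} = \frac{1}{\frac{429}{2}} = \frac{2}{429}$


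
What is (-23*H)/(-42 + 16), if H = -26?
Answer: -23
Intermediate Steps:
(-23*H)/(-42 + 16) = (-23*(-26))/(-42 + 16) = 598/(-26) = 598*(-1/26) = -23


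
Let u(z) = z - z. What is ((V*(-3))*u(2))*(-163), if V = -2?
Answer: 0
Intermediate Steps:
u(z) = 0
((V*(-3))*u(2))*(-163) = (-2*(-3)*0)*(-163) = (6*0)*(-163) = 0*(-163) = 0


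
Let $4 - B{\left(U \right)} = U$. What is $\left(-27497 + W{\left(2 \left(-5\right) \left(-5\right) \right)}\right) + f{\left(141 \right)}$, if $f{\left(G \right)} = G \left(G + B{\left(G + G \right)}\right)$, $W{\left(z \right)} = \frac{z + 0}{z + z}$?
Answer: $- \frac{93627}{2} \approx -46814.0$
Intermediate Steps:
$B{\left(U \right)} = 4 - U$
$W{\left(z \right)} = \frac{1}{2}$ ($W{\left(z \right)} = \frac{z}{2 z} = z \frac{1}{2 z} = \frac{1}{2}$)
$f{\left(G \right)} = G \left(4 - G\right)$ ($f{\left(G \right)} = G \left(G - \left(-4 + 2 G\right)\right) = G \left(4 - G\right)$)
$\left(-27497 + W{\left(2 \left(-5\right) \left(-5\right) \right)}\right) + f{\left(141 \right)} = \left(-27497 + \frac{1}{2}\right) + 141 \left(4 - 141\right) = - \frac{54993}{2} + 141 \left(4 - 141\right) = - \frac{54993}{2} + 141 \left(-137\right) = - \frac{54993}{2} - 19317 = - \frac{93627}{2}$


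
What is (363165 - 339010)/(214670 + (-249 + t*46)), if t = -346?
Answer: 4831/39701 ≈ 0.12168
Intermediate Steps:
(363165 - 339010)/(214670 + (-249 + t*46)) = (363165 - 339010)/(214670 + (-249 - 346*46)) = 24155/(214670 + (-249 - 15916)) = 24155/(214670 - 16165) = 24155/198505 = 24155*(1/198505) = 4831/39701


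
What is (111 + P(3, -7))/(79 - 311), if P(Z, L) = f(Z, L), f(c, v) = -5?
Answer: -53/116 ≈ -0.45690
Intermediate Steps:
P(Z, L) = -5
(111 + P(3, -7))/(79 - 311) = (111 - 5)/(79 - 311) = 106/(-232) = 106*(-1/232) = -53/116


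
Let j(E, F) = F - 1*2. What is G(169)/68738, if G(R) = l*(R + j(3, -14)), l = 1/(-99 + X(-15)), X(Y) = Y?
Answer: -51/2612044 ≈ -1.9525e-5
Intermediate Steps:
j(E, F) = -2 + F (j(E, F) = F - 2 = -2 + F)
l = -1/114 (l = 1/(-99 - 15) = 1/(-114) = -1/114 ≈ -0.0087719)
G(R) = 8/57 - R/114 (G(R) = -(R + (-2 - 14))/114 = -(R - 16)/114 = -(-16 + R)/114 = 8/57 - R/114)
G(169)/68738 = (8/57 - 1/114*169)/68738 = (8/57 - 169/114)*(1/68738) = -51/38*1/68738 = -51/2612044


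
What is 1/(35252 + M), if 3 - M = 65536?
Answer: -1/30281 ≈ -3.3024e-5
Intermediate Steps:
M = -65533 (M = 3 - 1*65536 = 3 - 65536 = -65533)
1/(35252 + M) = 1/(35252 - 65533) = 1/(-30281) = -1/30281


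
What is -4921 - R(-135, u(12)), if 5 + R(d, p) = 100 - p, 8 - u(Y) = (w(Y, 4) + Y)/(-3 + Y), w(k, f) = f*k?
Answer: -15044/3 ≈ -5014.7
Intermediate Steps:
u(Y) = 8 - 5*Y/(-3 + Y) (u(Y) = 8 - (4*Y + Y)/(-3 + Y) = 8 - 5*Y/(-3 + Y))
R(d, p) = 95 - p (R(d, p) = -5 + (100 - p) = 95 - p)
-4921 - R(-135, u(12)) = -4921 - (95 - 3*(-8 + 12)/(-3 + 12)) = -4921 - (95 - 3*4/9) = -4921 - (95 - 1*4/3) = -4921 - (95 - 4/3) = -4921 - 1*281/3 = -4921 - 281/3 = -15044/3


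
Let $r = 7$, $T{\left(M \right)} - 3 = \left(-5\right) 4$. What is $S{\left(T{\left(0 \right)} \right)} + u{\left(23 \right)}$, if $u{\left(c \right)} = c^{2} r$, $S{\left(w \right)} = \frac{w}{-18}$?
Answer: $\frac{66671}{18} \approx 3703.9$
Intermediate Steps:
$T{\left(M \right)} = -17$ ($T{\left(M \right)} = 3 - 20 = -17$)
$S{\left(w \right)} = - \frac{w}{18}$ ($S{\left(w \right)} = w \left(- \frac{1}{18}\right) = - \frac{w}{18}$)
$u{\left(c \right)} = 7 c^{2}$ ($u{\left(c \right)} = c^{2} \cdot 7 = 7 c^{2}$)
$S{\left(T{\left(0 \right)} \right)} + u{\left(23 \right)} = \left(- \frac{1}{18}\right) \left(-17\right) + 7 \cdot 23^{2} = \frac{17}{18} + 7 \cdot 529 = \frac{17}{18} + 3703 = \frac{66671}{18}$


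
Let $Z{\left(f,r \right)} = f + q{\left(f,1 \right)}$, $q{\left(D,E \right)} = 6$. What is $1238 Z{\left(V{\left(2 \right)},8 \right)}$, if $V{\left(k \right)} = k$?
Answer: $9904$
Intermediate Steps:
$Z{\left(f,r \right)} = 6 + f$ ($Z{\left(f,r \right)} = f + 6 = 6 + f$)
$1238 Z{\left(V{\left(2 \right)},8 \right)} = 1238 \left(6 + 2\right) = 1238 \cdot 8 = 9904$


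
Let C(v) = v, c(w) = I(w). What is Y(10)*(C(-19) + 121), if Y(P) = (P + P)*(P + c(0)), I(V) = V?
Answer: 20400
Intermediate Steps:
c(w) = w
Y(P) = 2*P**2 (Y(P) = (P + P)*(P + 0) = (2*P)*P = 2*P**2)
Y(10)*(C(-19) + 121) = (2*10**2)*(-19 + 121) = (2*100)*102 = 200*102 = 20400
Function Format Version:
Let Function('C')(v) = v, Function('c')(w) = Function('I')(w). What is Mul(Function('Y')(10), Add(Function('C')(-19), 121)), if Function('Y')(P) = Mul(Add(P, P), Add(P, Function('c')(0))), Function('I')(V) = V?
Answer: 20400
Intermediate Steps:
Function('c')(w) = w
Function('Y')(P) = Mul(2, Pow(P, 2)) (Function('Y')(P) = Mul(Add(P, P), Add(P, 0)) = Mul(Mul(2, P), P) = Mul(2, Pow(P, 2)))
Mul(Function('Y')(10), Add(Function('C')(-19), 121)) = Mul(Mul(2, Pow(10, 2)), Add(-19, 121)) = Mul(Mul(2, 100), 102) = Mul(200, 102) = 20400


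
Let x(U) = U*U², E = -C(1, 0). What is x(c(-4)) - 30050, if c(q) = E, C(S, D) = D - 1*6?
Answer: -29834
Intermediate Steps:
C(S, D) = -6 + D (C(S, D) = D - 6 = -6 + D)
E = 6 (E = -(-6 + 0) = -1*(-6) = 6)
c(q) = 6
x(U) = U³
x(c(-4)) - 30050 = 6³ - 30050 = 216 - 30050 = -29834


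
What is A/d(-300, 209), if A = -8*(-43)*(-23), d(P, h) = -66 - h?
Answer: 7912/275 ≈ 28.771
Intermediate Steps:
A = -7912 (A = 344*(-23) = -7912)
A/d(-300, 209) = -7912/(-66 - 1*209) = -7912/(-66 - 209) = -7912/(-275) = -7912*(-1/275) = 7912/275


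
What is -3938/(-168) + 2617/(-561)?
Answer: 98309/5236 ≈ 18.776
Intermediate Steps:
-3938/(-168) + 2617/(-561) = -3938*(-1/168) + 2617*(-1/561) = 1969/84 - 2617/561 = 98309/5236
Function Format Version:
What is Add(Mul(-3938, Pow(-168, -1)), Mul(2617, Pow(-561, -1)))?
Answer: Rational(98309, 5236) ≈ 18.776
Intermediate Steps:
Add(Mul(-3938, Pow(-168, -1)), Mul(2617, Pow(-561, -1))) = Add(Mul(-3938, Rational(-1, 168)), Mul(2617, Rational(-1, 561))) = Add(Rational(1969, 84), Rational(-2617, 561)) = Rational(98309, 5236)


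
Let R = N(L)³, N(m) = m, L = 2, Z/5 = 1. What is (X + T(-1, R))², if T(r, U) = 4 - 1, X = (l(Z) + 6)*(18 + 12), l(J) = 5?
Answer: 110889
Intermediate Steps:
Z = 5 (Z = 5*1 = 5)
R = 8 (R = 2³ = 8)
X = 330 (X = (5 + 6)*(18 + 12) = 11*30 = 330)
T(r, U) = 3
(X + T(-1, R))² = (330 + 3)² = 333² = 110889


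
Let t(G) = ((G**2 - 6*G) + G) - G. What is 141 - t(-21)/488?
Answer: 68241/488 ≈ 139.84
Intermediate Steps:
t(G) = G**2 - 6*G (t(G) = (G**2 - 5*G) - G = G**2 - 6*G)
141 - t(-21)/488 = 141 - (-21*(-6 - 21))/488 = 141 - (-21*(-27))/488 = 141 - 567/488 = 68241/488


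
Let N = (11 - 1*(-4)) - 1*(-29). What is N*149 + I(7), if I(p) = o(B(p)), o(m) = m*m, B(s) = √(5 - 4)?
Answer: 6557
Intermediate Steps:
N = 44 (N = (11 + 4) + 29 = 15 + 29 = 44)
B(s) = 1 (B(s) = √1 = 1)
o(m) = m²
I(p) = 1 (I(p) = 1² = 1)
N*149 + I(7) = 44*149 + 1 = 6556 + 1 = 6557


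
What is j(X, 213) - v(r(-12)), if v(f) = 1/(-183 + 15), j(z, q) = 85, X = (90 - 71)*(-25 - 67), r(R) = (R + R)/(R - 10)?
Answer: 14281/168 ≈ 85.006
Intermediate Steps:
r(R) = 2*R/(-10 + R) (r(R) = (2*R)/(-10 + R) = 2*R/(-10 + R))
X = -1748 (X = 19*(-92) = -1748)
v(f) = -1/168 (v(f) = 1/(-168) = -1/168)
j(X, 213) - v(r(-12)) = 85 - 1*(-1/168) = 85 + 1/168 = 14281/168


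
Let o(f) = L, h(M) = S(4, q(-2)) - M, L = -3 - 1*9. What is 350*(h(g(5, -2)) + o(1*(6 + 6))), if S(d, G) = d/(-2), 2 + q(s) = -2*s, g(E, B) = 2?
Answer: -5600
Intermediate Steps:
q(s) = -2 - 2*s
L = -12 (L = -3 - 9 = -12)
S(d, G) = -d/2 (S(d, G) = d*(-1/2) = -d/2)
h(M) = -2 - M (h(M) = -1/2*4 - M = -2 - M)
o(f) = -12
350*(h(g(5, -2)) + o(1*(6 + 6))) = 350*((-2 - 1*2) - 12) = 350*((-2 - 2) - 12) = 350*(-4 - 12) = 350*(-16) = -5600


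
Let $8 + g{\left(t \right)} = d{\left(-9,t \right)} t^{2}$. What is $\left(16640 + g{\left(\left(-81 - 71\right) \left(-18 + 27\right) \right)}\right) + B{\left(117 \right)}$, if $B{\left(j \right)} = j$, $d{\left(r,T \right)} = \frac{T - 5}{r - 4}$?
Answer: $\frac{2569682889}{13} \approx 1.9767 \cdot 10^{8}$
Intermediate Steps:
$d{\left(r,T \right)} = \frac{-5 + T}{-4 + r}$
$g{\left(t \right)} = -8 + t^{2} \left(\frac{5}{13} - \frac{t}{13}\right)$ ($g{\left(t \right)} = -8 + \frac{-5 + t}{-4 - 9} t^{2} = -8 + \frac{-5 + t}{-13} t^{2} = -8 + - \frac{-5 + t}{13} t^{2} = -8 + \left(\frac{5}{13} - \frac{t}{13}\right) t^{2} = -8 + t^{2} \left(\frac{5}{13} - \frac{t}{13}\right)$)
$\left(16640 + g{\left(\left(-81 - 71\right) \left(-18 + 27\right) \right)}\right) + B{\left(117 \right)} = \left(16640 - \left(8 - \frac{\left(\left(-81 - 71\right) \left(-18 + 27\right)\right)^{2} \left(5 - \left(-81 - 71\right) \left(-18 + 27\right)\right)}{13}\right)\right) + 117 = \left(16640 - \left(8 - \frac{\left(\left(-152\right) 9\right)^{2} \left(5 - \left(-152\right) 9\right)}{13}\right)\right) + 117 = \left(16640 - \left(8 - \frac{\left(-1368\right)^{2} \left(5 - -1368\right)}{13}\right)\right) + 117 = \left(16640 - \left(8 - \frac{1871424 \left(5 + 1368\right)}{13}\right)\right) + 117 = \left(16640 - \left(8 - \frac{2569465152}{13}\right)\right) + 117 = \left(16640 + \left(-8 + \frac{2569465152}{13}\right)\right) + 117 = \left(16640 + \frac{2569465048}{13}\right) + 117 = \frac{2569681368}{13} + 117 = \frac{2569682889}{13}$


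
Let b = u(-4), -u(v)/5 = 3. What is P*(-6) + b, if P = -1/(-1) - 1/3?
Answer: -19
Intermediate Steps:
u(v) = -15 (u(v) = -5*3 = -15)
P = ⅔ (P = -1*(-1) - 1*⅓ = 1 - ⅓ = ⅔ ≈ 0.66667)
b = -15
P*(-6) + b = (⅔)*(-6) - 15 = -4 - 15 = -19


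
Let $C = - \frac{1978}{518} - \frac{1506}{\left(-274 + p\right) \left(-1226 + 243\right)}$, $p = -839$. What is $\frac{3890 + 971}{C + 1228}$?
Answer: $\frac{65592588901}{16518646663} \approx 3.9708$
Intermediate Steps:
$C = - \frac{51544485}{13493641}$ ($C = - \frac{1978}{518} - \frac{1506}{\left(-274 - 839\right) \left(-1226 + 243\right)} = \left(-1978\right) \frac{1}{518} - \frac{1506}{\left(-1113\right) \left(-983\right)} = - \frac{989}{259} - \frac{1506}{1094079} = - \frac{989}{259} - \frac{502}{364693} = - \frac{51544485}{13493641} \approx -3.8199$)
$\frac{3890 + 971}{C + 1228} = \frac{3890 + 971}{- \frac{51544485}{13493641} + 1228} = \frac{4861}{\frac{16518646663}{13493641}} = 4861 \cdot \frac{13493641}{16518646663} = \frac{65592588901}{16518646663}$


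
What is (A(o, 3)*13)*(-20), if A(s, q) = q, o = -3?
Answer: -780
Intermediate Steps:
(A(o, 3)*13)*(-20) = (3*13)*(-20) = 39*(-20) = -780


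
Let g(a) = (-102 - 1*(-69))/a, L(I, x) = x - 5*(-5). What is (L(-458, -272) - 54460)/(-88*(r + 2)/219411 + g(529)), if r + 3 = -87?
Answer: 6349754998233/3143987 ≈ 2.0197e+6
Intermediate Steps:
r = -90 (r = -3 - 87 = -90)
L(I, x) = 25 + x (L(I, x) = x + 25 = 25 + x)
g(a) = -33/a (g(a) = (-102 + 69)/a = -33/a)
(L(-458, -272) - 54460)/(-88*(r + 2)/219411 + g(529)) = ((25 - 272) - 54460)/(-88*(-90 + 2)/219411 - 33/529) = (-247 - 54460)/(-88*(-88)*(1/219411) - 33*1/529) = -54707/(7744*(1/219411) - 33/529) = -54707/(7744/219411 - 33/529) = -54707/(-3143987/116068419) = -54707*(-116068419/3143987) = 6349754998233/3143987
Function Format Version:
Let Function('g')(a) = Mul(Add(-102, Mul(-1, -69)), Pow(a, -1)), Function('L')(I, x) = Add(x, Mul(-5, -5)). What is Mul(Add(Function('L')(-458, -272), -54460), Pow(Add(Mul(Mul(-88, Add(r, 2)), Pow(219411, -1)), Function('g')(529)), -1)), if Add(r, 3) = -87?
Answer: Rational(6349754998233, 3143987) ≈ 2.0197e+6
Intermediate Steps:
r = -90 (r = Add(-3, -87) = -90)
Function('L')(I, x) = Add(25, x) (Function('L')(I, x) = Add(x, 25) = Add(25, x))
Function('g')(a) = Mul(-33, Pow(a, -1)) (Function('g')(a) = Mul(Add(-102, 69), Pow(a, -1)) = Mul(-33, Pow(a, -1)))
Mul(Add(Function('L')(-458, -272), -54460), Pow(Add(Mul(Mul(-88, Add(r, 2)), Pow(219411, -1)), Function('g')(529)), -1)) = Mul(Add(Add(25, -272), -54460), Pow(Add(Mul(Mul(-88, Add(-90, 2)), Pow(219411, -1)), Mul(-33, Pow(529, -1))), -1)) = Mul(Add(-247, -54460), Pow(Add(Mul(Mul(-88, -88), Rational(1, 219411)), Mul(-33, Rational(1, 529))), -1)) = Mul(-54707, Pow(Add(Mul(7744, Rational(1, 219411)), Rational(-33, 529)), -1)) = Mul(-54707, Pow(Add(Rational(7744, 219411), Rational(-33, 529)), -1)) = Mul(-54707, Pow(Rational(-3143987, 116068419), -1)) = Mul(-54707, Rational(-116068419, 3143987)) = Rational(6349754998233, 3143987)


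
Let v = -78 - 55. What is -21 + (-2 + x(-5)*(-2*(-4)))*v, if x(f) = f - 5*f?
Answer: -21035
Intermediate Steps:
x(f) = -4*f
v = -133
-21 + (-2 + x(-5)*(-2*(-4)))*v = -21 + (-2 + (-4*(-5))*(-2*(-4)))*(-133) = -21 + (-2 + 20*8)*(-133) = -21 + (-2 + 160)*(-133) = -21 + 158*(-133) = -21 - 21014 = -21035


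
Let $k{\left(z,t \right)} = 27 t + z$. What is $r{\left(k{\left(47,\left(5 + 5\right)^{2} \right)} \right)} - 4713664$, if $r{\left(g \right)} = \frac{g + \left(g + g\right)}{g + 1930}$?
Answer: $- \frac{7348599429}{1559} \approx -4.7137 \cdot 10^{6}$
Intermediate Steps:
$k{\left(z,t \right)} = z + 27 t$
$r{\left(g \right)} = \frac{3 g}{1930 + g}$ ($r{\left(g \right)} = \frac{g + 2 g}{1930 + g} = \frac{3 g}{1930 + g}$)
$r{\left(k{\left(47,\left(5 + 5\right)^{2} \right)} \right)} - 4713664 = \frac{3 \left(47 + 27 \left(5 + 5\right)^{2}\right)}{1930 + \left(47 + 27 \left(5 + 5\right)^{2}\right)} - 4713664 = \frac{3 \left(47 + 27 \cdot 10^{2}\right)}{1930 + \left(47 + 27 \cdot 10^{2}\right)} - 4713664 = \frac{3 \left(47 + 27 \cdot 100\right)}{1930 + \left(47 + 27 \cdot 100\right)} - 4713664 = \frac{3 \left(47 + 2700\right)}{1930 + \left(47 + 2700\right)} - 4713664 = 3 \cdot 2747 \frac{1}{1930 + 2747} - 4713664 = 3 \cdot 2747 \cdot \frac{1}{4677} - 4713664 = \frac{2747}{1559} - 4713664 = - \frac{7348599429}{1559}$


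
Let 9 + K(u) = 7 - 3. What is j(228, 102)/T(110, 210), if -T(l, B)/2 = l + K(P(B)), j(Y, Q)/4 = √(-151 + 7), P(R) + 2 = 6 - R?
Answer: -8*I/35 ≈ -0.22857*I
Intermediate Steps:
P(R) = 4 - R (P(R) = -2 + (6 - R) = 4 - R)
K(u) = -5 (K(u) = -9 + (7 - 3) = -9 + 4 = -5)
j(Y, Q) = 48*I (j(Y, Q) = 4*√(-151 + 7) = 4*√(-144) = 4*(12*I) = 48*I)
T(l, B) = 10 - 2*l (T(l, B) = -2*(l - 5) = -2*(-5 + l) = 10 - 2*l)
j(228, 102)/T(110, 210) = (48*I)/(10 - 2*110) = (48*I)/(10 - 220) = (48*I)/(-210) = (48*I)*(-1/210) = -8*I/35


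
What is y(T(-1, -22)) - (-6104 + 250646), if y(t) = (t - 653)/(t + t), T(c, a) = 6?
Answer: -2935151/12 ≈ -2.4460e+5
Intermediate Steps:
y(t) = (-653 + t)/(2*t) (y(t) = (-653 + t)/((2*t)) = (-653 + t)*(1/(2*t)) = (-653 + t)/(2*t))
y(T(-1, -22)) - (-6104 + 250646) = (½)*(-653 + 6)/6 - (-6104 + 250646) = (½)*(⅙)*(-647) - 1*244542 = -647/12 - 244542 = -2935151/12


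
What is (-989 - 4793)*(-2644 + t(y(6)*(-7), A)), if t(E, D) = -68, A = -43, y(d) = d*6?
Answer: 15680784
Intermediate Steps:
y(d) = 6*d
(-989 - 4793)*(-2644 + t(y(6)*(-7), A)) = (-989 - 4793)*(-2644 - 68) = -5782*(-2712) = 15680784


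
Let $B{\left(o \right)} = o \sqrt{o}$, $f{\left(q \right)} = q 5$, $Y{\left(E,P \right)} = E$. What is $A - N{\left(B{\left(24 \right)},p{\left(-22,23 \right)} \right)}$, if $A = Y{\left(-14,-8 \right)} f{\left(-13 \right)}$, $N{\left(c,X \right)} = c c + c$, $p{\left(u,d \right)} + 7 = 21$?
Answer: $-12914 - 48 \sqrt{6} \approx -13032.0$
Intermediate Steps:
$f{\left(q \right)} = 5 q$
$p{\left(u,d \right)} = 14$ ($p{\left(u,d \right)} = -7 + 21 = 14$)
$B{\left(o \right)} = o^{\frac{3}{2}}$
$N{\left(c,X \right)} = c + c^{2}$ ($N{\left(c,X \right)} = c^{2} + c = c + c^{2}$)
$A = 910$ ($A = - 14 \cdot 5 \left(-13\right) = \left(-14\right) \left(-65\right) = 910$)
$A - N{\left(B{\left(24 \right)},p{\left(-22,23 \right)} \right)} = 910 - 24^{\frac{3}{2}} \left(1 + 24^{\frac{3}{2}}\right) = 910 - 48 \sqrt{6} \left(1 + 48 \sqrt{6}\right)$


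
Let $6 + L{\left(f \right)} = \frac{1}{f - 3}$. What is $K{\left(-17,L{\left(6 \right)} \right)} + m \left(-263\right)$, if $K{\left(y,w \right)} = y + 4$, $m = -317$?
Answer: $83358$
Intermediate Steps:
$L{\left(f \right)} = -6 + \frac{1}{-3 + f}$ ($L{\left(f \right)} = -6 + \frac{1}{f - 3} = -6 + \frac{1}{-3 + f}$)
$K{\left(y,w \right)} = 4 + y$
$K{\left(-17,L{\left(6 \right)} \right)} + m \left(-263\right) = \left(4 - 17\right) - -83371 = -13 + 83371 = 83358$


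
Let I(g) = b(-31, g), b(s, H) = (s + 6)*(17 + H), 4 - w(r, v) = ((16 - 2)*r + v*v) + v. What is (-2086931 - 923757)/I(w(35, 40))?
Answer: -3010688/52725 ≈ -57.102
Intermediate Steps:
w(r, v) = 4 - v - v² - 14*r (w(r, v) = 4 - (((16 - 2)*r + v*v) + v) = 4 - ((14*r + v²) + v) = 4 - ((v² + 14*r) + v) = 4 - (v + v² + 14*r) = 4 + (-v - v² - 14*r) = 4 - v - v² - 14*r)
b(s, H) = (6 + s)*(17 + H)
I(g) = -425 - 25*g (I(g) = 102 + 6*g + 17*(-31) + g*(-31) = 102 + 6*g - 527 - 31*g = -425 - 25*g)
(-2086931 - 923757)/I(w(35, 40)) = (-2086931 - 923757)/(-425 - 25*(4 - 1*40 - 1*40² - 14*35)) = -3010688/(-425 - 25*(4 - 40 - 1*1600 - 490)) = -3010688/(-425 - 25*(4 - 40 - 1600 - 490)) = -3010688/(-425 - 25*(-2126)) = -3010688/(-425 + 53150) = -3010688/52725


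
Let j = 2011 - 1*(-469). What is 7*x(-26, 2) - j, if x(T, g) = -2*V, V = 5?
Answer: -2550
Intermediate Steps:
x(T, g) = -10 (x(T, g) = -2*5 = -10)
j = 2480 (j = 2011 + 469 = 2480)
7*x(-26, 2) - j = 7*(-10) - 1*2480 = -70 - 2480 = -2550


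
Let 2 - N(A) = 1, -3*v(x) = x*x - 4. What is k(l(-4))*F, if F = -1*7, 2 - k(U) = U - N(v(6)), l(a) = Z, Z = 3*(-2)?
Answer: -63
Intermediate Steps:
v(x) = 4/3 - x²/3 (v(x) = -(x*x - 4)/3 = -(x² - 4)/3 = -(-4 + x²)/3 = 4/3 - x²/3)
Z = -6
l(a) = -6
N(A) = 1 (N(A) = 2 - 1*1 = 2 - 1 = 1)
k(U) = 3 - U (k(U) = 2 - (U - 1*1) = 2 - (U - 1) = 2 - (-1 + U) = 2 + (1 - U) = 3 - U)
F = -7
k(l(-4))*F = (3 - 1*(-6))*(-7) = (3 + 6)*(-7) = 9*(-7) = -63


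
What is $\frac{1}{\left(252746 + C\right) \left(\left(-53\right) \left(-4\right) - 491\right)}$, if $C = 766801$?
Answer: $- \frac{1}{284453613} \approx -3.5155 \cdot 10^{-9}$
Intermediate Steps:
$\frac{1}{\left(252746 + C\right) \left(\left(-53\right) \left(-4\right) - 491\right)} = \frac{1}{\left(252746 + 766801\right) \left(\left(-53\right) \left(-4\right) - 491\right)} = \frac{1}{1019547 \left(212 - 491\right)} = \frac{1}{1019547 \left(-279\right)} = \frac{1}{1019547} \left(- \frac{1}{279}\right) = - \frac{1}{284453613}$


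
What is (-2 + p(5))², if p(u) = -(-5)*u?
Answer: 529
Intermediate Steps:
p(u) = 5*u
(-2 + p(5))² = (-2 + 5*5)² = (-2 + 25)² = 23² = 529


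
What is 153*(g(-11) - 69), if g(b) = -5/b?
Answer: -115362/11 ≈ -10487.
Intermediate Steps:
153*(g(-11) - 69) = 153*(-5/(-11) - 69) = 153*(-5*(-1/11) - 69) = 153*(5/11 - 69) = 153*(-754/11) = -115362/11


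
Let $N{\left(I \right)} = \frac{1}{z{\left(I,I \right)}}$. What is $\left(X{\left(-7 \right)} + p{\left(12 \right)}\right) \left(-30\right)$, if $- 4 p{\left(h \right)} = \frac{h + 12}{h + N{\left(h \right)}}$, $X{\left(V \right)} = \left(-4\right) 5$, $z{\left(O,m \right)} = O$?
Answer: $\frac{17832}{29} \approx 614.9$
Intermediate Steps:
$N{\left(I \right)} = \frac{1}{I}$
$X{\left(V \right)} = -20$
$p{\left(h \right)} = - \frac{12 + h}{4 \left(h + \frac{1}{h}\right)}$ ($p{\left(h \right)} = - \frac{\left(h + 12\right) \frac{1}{h + \frac{1}{h}}}{4} = - \frac{\left(12 + h\right) \frac{1}{h + \frac{1}{h}}}{4} = - \frac{\frac{1}{h + \frac{1}{h}} \left(12 + h\right)}{4} = - \frac{12 + h}{4 \left(h + \frac{1}{h}\right)}$)
$\left(X{\left(-7 \right)} + p{\left(12 \right)}\right) \left(-30\right) = \left(-20 - \frac{12 \left(12 + 12\right)}{4 + 4 \cdot 12^{2}}\right) \left(-30\right) = \left(-20 - 12 \frac{1}{4 + 4 \cdot 144} \cdot 24\right) \left(-30\right) = \left(-20 - 12 \frac{1}{4 + 576} \cdot 24\right) \left(-30\right) = \left(-20 - 12 \cdot \frac{1}{580} \cdot 24\right) \left(-30\right) = \left(-20 - \frac{72}{145}\right) \left(-30\right) = \left(- \frac{2972}{145}\right) \left(-30\right) = \frac{17832}{29}$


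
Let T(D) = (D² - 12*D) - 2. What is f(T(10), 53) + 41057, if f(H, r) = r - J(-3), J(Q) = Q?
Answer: 41113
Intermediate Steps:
T(D) = -2 + D² - 12*D
f(H, r) = 3 + r (f(H, r) = r - 1*(-3) = r + 3 = 3 + r)
f(T(10), 53) + 41057 = (3 + 53) + 41057 = 56 + 41057 = 41113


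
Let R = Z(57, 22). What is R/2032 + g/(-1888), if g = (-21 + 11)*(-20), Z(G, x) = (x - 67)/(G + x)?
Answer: -1005955/9471152 ≈ -0.10621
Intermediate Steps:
Z(G, x) = (-67 + x)/(G + x)
R = -45/79 (R = (-67 + 22)/(57 + 22) = -45/79 ≈ -0.56962)
g = 200 (g = -10*(-20) = 200)
R/2032 + g/(-1888) = -45/79/2032 + 200/(-1888) = -45/79*1/2032 + 200*(-1/1888) = -45/160528 - 25/236 = -1005955/9471152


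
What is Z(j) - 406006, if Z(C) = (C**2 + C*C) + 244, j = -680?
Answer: 519038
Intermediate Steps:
Z(C) = 244 + 2*C**2 (Z(C) = (C**2 + C**2) + 244 = 2*C**2 + 244 = 244 + 2*C**2)
Z(j) - 406006 = (244 + 2*(-680)**2) - 406006 = (244 + 2*462400) - 406006 = (244 + 924800) - 406006 = 925044 - 406006 = 519038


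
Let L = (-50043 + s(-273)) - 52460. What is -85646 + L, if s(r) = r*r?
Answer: -113620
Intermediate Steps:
s(r) = r²
L = -27974 (L = (-50043 + (-273)²) - 52460 = (-50043 + 74529) - 52460 = 24486 - 52460 = -27974)
-85646 + L = -85646 - 27974 = -113620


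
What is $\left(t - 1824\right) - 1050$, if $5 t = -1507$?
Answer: $- \frac{15877}{5} \approx -3175.4$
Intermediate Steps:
$t = - \frac{1507}{5}$ ($t = \frac{1}{5} \left(-1507\right) = - \frac{1507}{5} \approx -301.4$)
$\left(t - 1824\right) - 1050 = \left(- \frac{1507}{5} - 1824\right) - 1050 = - \frac{10627}{5} - 1050 = - \frac{15877}{5}$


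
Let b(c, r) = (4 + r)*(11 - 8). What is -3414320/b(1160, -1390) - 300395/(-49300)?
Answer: 2422500263/2928420 ≈ 827.24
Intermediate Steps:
b(c, r) = 12 + 3*r (b(c, r) = (4 + r)*3 = 12 + 3*r)
-3414320/b(1160, -1390) - 300395/(-49300) = -3414320/(12 + 3*(-1390)) - 300395/(-49300) = -3414320/(12 - 4170) - 300395*(-1/49300) = -3414320/(-4158) + 60079/9860 = -3414320*(-1/4158) + 60079/9860 = 243880/297 + 60079/9860 = 2422500263/2928420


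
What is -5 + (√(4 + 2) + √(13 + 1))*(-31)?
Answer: -5 - 31*√6 - 31*√14 ≈ -196.93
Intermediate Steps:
-5 + (√(4 + 2) + √(13 + 1))*(-31) = -5 + (√6 + √14)*(-31) = -5 + (-31*√6 - 31*√14) = -5 - 31*√6 - 31*√14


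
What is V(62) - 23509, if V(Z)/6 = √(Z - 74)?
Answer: -23509 + 12*I*√3 ≈ -23509.0 + 20.785*I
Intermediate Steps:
V(Z) = 6*√(-74 + Z) (V(Z) = 6*√(Z - 74) = 6*√(-74 + Z))
V(62) - 23509 = 6*√(-74 + 62) - 23509 = 6*√(-12) - 23509 = 6*(2*I*√3) - 23509 = 12*I*√3 - 23509 = -23509 + 12*I*√3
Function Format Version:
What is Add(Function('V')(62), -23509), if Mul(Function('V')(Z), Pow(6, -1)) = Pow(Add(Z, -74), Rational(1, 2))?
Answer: Add(-23509, Mul(12, I, Pow(3, Rational(1, 2)))) ≈ Add(-23509., Mul(20.785, I))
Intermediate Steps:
Function('V')(Z) = Mul(6, Pow(Add(-74, Z), Rational(1, 2))) (Function('V')(Z) = Mul(6, Pow(Add(Z, -74), Rational(1, 2))) = Mul(6, Pow(Add(-74, Z), Rational(1, 2))))
Add(Function('V')(62), -23509) = Add(Mul(6, Pow(Add(-74, 62), Rational(1, 2))), -23509) = Add(Mul(6, Pow(-12, Rational(1, 2))), -23509) = Add(Mul(6, Mul(2, I, Pow(3, Rational(1, 2)))), -23509) = Add(Mul(12, I, Pow(3, Rational(1, 2))), -23509) = Add(-23509, Mul(12, I, Pow(3, Rational(1, 2))))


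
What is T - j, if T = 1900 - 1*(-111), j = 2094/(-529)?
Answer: 1065913/529 ≈ 2015.0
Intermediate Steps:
j = -2094/529 (j = 2094*(-1/529) = -2094/529 ≈ -3.9584)
T = 2011 (T = 1900 + 111 = 2011)
T - j = 2011 - 1*(-2094/529) = 2011 + 2094/529 = 1065913/529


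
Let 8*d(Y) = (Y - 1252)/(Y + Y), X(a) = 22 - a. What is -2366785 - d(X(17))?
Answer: -189341553/80 ≈ -2.3668e+6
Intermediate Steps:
d(Y) = (-1252 + Y)/(16*Y) (d(Y) = ((Y - 1252)/(Y + Y))/8 = ((-1252 + Y)/((2*Y)))/8 = ((-1252 + Y)*(1/(2*Y)))/8 = ((-1252 + Y)/(2*Y))/8 = (-1252 + Y)/(16*Y))
-2366785 - d(X(17)) = -2366785 - (-1252 + (22 - 1*17))/(16*(22 - 1*17)) = -2366785 - (-1252 + (22 - 17))/(16*(22 - 17)) = -2366785 - (-1252 + 5)/(16*5) = -2366785 - (-1247)/(16*5) = -2366785 - 1*(-1247/80) = -2366785 + 1247/80 = -189341553/80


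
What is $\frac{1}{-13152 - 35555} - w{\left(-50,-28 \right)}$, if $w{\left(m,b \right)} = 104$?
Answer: $- \frac{5065529}{48707} \approx -104.0$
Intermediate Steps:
$\frac{1}{-13152 - 35555} - w{\left(-50,-28 \right)} = \frac{1}{-13152 - 35555} - 104 = \frac{1}{-48707} - 104 = - \frac{1}{48707} - 104 = - \frac{5065529}{48707}$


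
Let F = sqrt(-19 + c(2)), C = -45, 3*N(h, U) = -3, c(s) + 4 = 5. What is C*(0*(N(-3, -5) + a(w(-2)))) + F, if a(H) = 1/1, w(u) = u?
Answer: 3*I*sqrt(2) ≈ 4.2426*I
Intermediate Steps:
c(s) = 1 (c(s) = -4 + 5 = 1)
N(h, U) = -1 (N(h, U) = (1/3)*(-3) = -1)
a(H) = 1
F = 3*I*sqrt(2) (F = sqrt(-19 + 1) = sqrt(-18) = 3*I*sqrt(2) ≈ 4.2426*I)
C*(0*(N(-3, -5) + a(w(-2)))) + F = -0*(-1 + 1) + 3*I*sqrt(2) = -0*0 + 3*I*sqrt(2) = -45*0 + 3*I*sqrt(2) = 0 + 3*I*sqrt(2) = 3*I*sqrt(2)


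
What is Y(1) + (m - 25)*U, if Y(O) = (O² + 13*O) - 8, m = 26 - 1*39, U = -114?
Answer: 4338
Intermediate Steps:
m = -13 (m = 26 - 39 = -13)
Y(O) = -8 + O² + 13*O
Y(1) + (m - 25)*U = (-8 + 1² + 13*1) + (-13 - 25)*(-114) = (-8 + 1 + 13) - 38*(-114) = 6 + 4332 = 4338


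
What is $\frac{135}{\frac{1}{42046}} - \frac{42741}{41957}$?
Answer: $\frac{238156700229}{41957} \approx 5.6762 \cdot 10^{6}$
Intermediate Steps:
$\frac{135}{\frac{1}{42046}} - \frac{42741}{41957} = 135 \frac{1}{\frac{1}{42046}} - \frac{42741}{41957} = 135 \cdot 42046 - \frac{42741}{41957} = 5676210 - \frac{42741}{41957} = \frac{238156700229}{41957}$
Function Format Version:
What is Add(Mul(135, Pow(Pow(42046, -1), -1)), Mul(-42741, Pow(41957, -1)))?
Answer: Rational(238156700229, 41957) ≈ 5.6762e+6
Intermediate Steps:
Add(Mul(135, Pow(Pow(42046, -1), -1)), Mul(-42741, Pow(41957, -1))) = Add(Mul(135, Pow(Rational(1, 42046), -1)), Mul(-42741, Rational(1, 41957))) = Add(Mul(135, 42046), Rational(-42741, 41957)) = Add(5676210, Rational(-42741, 41957)) = Rational(238156700229, 41957)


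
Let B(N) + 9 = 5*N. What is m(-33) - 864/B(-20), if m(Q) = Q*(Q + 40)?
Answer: -24315/109 ≈ -223.07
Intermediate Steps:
B(N) = -9 + 5*N
m(Q) = Q*(40 + Q)
m(-33) - 864/B(-20) = -33*(40 - 33) - 864/(-9 + 5*(-20)) = -33*7 - 864/(-9 - 100) = -231 - 864/(-109) = -231 - 864*(-1/109) = -231 + 864/109 = -24315/109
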